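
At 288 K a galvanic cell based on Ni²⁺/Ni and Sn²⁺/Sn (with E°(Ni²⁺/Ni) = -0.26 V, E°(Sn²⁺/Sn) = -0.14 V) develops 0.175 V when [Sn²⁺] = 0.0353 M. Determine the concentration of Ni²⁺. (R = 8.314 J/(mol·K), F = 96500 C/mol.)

From the Nernst equation, ln Q = nF(E° − E)/RT = 2×96500×(0.12 − 0.175)/(8.314×288) = -4.433, so Q = 0.0119.
With Q = [Ni²⁺]/[Sn²⁺] and the known concentrations, [Ni²⁺] in the numerator gives [Ni²⁺] = 4.2 × 10^-4 M.

4.2 × 10^-4 M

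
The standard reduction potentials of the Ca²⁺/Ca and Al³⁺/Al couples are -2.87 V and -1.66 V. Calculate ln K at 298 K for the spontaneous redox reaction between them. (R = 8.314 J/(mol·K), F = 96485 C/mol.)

E°_cell = -1.66 − (-2.87) = 1.21 V, with n = 6 electrons transferred.
At equilibrium E = 0, so the Nernst equation gives ln K = nFE°/RT = (6)(96485)(1.21)/((8.314)(298)) = 282.73.

ln K = 282.7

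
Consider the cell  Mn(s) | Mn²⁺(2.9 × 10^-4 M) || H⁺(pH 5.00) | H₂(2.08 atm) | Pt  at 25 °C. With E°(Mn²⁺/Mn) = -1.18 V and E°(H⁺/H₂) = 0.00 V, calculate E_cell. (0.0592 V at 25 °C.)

The hydrogen couple is the cathode, so E°_cell = 1.18 V; n = 2.
[H⁺] = 10^(−5.00) = 1 × 10^-5 M, and Q = [Mn²⁺]·P(H₂) / [H⁺]^2 = 6.03 × 10^6.
E = E° − (0.0592/2) log Q = 1.18 − (0.0592/2)(6.780) = 0.979 V.

0.98 V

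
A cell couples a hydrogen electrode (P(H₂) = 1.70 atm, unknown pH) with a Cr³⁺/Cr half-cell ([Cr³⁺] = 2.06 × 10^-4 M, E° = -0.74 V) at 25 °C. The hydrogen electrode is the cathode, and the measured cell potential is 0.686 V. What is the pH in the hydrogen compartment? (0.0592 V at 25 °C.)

pH = 2.03

E°_cell = 0.74 V and n = 6.
log Q = n(E° − E)/0.0592 = 6×(0.74 − 0.686)/0.0592 = 5.473.
With Q = [Cr³⁺]^2·P(H₂)^3 / [H⁺]^6, solving for [H⁺] gives log[H⁺] = -2.026, so pH = 2.03.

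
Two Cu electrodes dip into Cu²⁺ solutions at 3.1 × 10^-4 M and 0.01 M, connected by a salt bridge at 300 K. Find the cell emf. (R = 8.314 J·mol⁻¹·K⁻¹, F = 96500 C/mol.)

Both half-cells are Cu²⁺/Cu, so E°_cell = 0. The concentrated side is the cathode; the cell reaction moves Cu²⁺ from high to low concentration with n = 2.
Q = [Cu²⁺]_dilute/[Cu²⁺]_conc = 3.1 × 10^-4/0.01 = 0.0310.
E = 0 − (RT/nF) ln Q = −((8.314×300)/(2×96500))(-3.474) = 0.0449 V.

0.045 V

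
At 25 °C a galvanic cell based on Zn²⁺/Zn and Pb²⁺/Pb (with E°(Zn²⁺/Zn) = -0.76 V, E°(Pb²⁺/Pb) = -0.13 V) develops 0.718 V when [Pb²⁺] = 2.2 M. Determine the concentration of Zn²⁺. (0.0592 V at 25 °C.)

0.0023 M

From the Nernst equation, log Q = n(E° − E)/0.0592 = 2(0.63 − 0.718)/0.0592 = -2.973, so Q = 0.00106.
With Q = [Zn²⁺]/[Pb²⁺] and the known concentrations, [Zn²⁺] in the numerator gives [Zn²⁺] = 0.0023 M.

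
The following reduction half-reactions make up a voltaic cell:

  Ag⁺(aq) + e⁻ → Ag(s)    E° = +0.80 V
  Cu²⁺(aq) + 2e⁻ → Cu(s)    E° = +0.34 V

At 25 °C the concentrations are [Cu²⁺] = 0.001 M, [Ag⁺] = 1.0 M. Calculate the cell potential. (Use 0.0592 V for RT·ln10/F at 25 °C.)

0.549 V

The Ag⁺/Ag couple has the higher reduction potential and acts as the cathode, so E°_cell = +0.80 − (+0.34) = 0.46 V.
Balancing electrons gives n = 2; the reaction quotient is Q = [Cu²⁺]/[Ag⁺]^2 = 0.00100.
At 25 °C, E = E° − (0.0592/n) log Q = 0.46 − (0.0592/2)(-3.000) = 0.460 + 0.089 = 0.549 V.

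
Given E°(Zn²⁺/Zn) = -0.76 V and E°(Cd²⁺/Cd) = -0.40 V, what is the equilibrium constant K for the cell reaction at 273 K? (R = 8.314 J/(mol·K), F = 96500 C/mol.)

E°_cell = -0.40 − (-0.76) = 0.36 V, with n = 2 electrons transferred.
At equilibrium E = 0, so the Nernst equation gives ln K = nFE°/RT = (2)(96500)(0.36)/((8.314)(273)) = 30.61.
K = e^30.61 = 2 × 10^13.

2 × 10^13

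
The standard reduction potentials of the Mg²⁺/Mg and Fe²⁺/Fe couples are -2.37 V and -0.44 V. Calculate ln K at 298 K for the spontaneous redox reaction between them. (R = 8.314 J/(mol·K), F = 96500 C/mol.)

ln K = 150.3

E°_cell = -0.44 − (-2.37) = 1.93 V, with n = 2 electrons transferred.
At equilibrium E = 0, so the Nernst equation gives ln K = nFE°/RT = (2)(96500)(1.93)/((8.314)(298)) = 150.34.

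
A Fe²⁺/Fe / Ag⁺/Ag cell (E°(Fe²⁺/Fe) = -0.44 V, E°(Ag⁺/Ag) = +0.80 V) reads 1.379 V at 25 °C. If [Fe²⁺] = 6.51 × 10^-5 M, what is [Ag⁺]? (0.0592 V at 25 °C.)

1.8 M

From the Nernst equation, log Q = n(E° − E)/0.0592 = 2(1.24 − 1.379)/0.0592 = -4.696, so Q = 2.01 × 10^-5.
With Q = [Fe²⁺]/[Ag⁺]^2 and the known concentrations, [Ag⁺]^2 in the denominator gives [Ag⁺] = 1.8 M.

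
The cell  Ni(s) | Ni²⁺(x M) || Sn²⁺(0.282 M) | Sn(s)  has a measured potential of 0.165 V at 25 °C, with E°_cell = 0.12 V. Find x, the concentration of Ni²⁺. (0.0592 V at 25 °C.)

From the Nernst equation, log Q = n(E° − E)/0.0592 = 2(0.12 − 0.165)/0.0592 = -1.520, so Q = 0.0302.
With Q = [Ni²⁺]/[Sn²⁺] and the known concentrations, [Ni²⁺] in the numerator gives [Ni²⁺] = 0.0085 M.

0.0085 M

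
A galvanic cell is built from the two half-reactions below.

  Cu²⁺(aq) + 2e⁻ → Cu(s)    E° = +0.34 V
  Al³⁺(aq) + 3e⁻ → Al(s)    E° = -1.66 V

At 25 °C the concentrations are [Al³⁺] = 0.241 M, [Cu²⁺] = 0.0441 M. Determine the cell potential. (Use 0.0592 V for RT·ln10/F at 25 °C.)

1.97 V

The Cu²⁺/Cu couple has the higher reduction potential and acts as the cathode, so E°_cell = +0.34 − (-1.66) = 2.00 V.
Balancing electrons gives n = 6; the reaction quotient is Q = [Al³⁺]^2/[Cu²⁺]^3 = 677.
At 25 °C, E = E° − (0.0592/n) log Q = 2.00 − (0.0592/6)(2.831) = 2.000 − 0.028 = 1.972 V.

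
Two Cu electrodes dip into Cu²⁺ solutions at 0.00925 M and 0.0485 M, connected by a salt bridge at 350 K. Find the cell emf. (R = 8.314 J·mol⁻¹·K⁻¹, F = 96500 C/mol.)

0.025 V

Both half-cells are Cu²⁺/Cu, so E°_cell = 0. The concentrated side is the cathode; the cell reaction moves Cu²⁺ from high to low concentration with n = 2.
Q = [Cu²⁺]_dilute/[Cu²⁺]_conc = 0.00925/0.0485 = 0.191.
E = 0 − (RT/nF) ln Q = −((8.314×350)/(2×96500))(-1.657) = 0.0250 V.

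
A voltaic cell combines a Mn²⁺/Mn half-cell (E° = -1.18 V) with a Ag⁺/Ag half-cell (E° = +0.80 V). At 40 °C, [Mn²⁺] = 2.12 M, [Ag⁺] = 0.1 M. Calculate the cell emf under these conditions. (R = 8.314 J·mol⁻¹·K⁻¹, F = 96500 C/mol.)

1.91 V

The Ag⁺/Ag couple has the higher reduction potential and acts as the cathode, so E°_cell = +0.80 − (-1.18) = 1.98 V.
Balancing electrons gives n = 2; the reaction quotient is Q = [Mn²⁺]/[Ag⁺]^2 = 212.
E = E° − (RT/nF) ln Q = 1.98 − (8.314×313)/(2×96500) × (5.357) = 1.980 − 0.072 = 1.908 V.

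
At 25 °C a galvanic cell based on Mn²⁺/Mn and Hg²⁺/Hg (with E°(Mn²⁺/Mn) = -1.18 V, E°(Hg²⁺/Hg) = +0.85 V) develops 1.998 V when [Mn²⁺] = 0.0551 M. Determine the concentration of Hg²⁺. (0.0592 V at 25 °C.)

From the Nernst equation, log Q = n(E° − E)/0.0592 = 2(2.03 − 1.998)/0.0592 = 1.081, so Q = 12.1.
With Q = [Mn²⁺]/[Hg²⁺] and the known concentrations, [Hg²⁺] in the denominator gives [Hg²⁺] = 0.0046 M.

0.0046 M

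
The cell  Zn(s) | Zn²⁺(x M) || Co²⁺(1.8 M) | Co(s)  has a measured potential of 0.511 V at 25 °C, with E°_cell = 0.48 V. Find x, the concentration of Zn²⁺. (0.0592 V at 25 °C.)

From the Nernst equation, log Q = n(E° − E)/0.0592 = 2(0.48 − 0.511)/0.0592 = -1.047, so Q = 0.0897.
With Q = [Zn²⁺]/[Co²⁺] and the known concentrations, [Zn²⁺] in the numerator gives [Zn²⁺] = 0.16 M.

0.16 M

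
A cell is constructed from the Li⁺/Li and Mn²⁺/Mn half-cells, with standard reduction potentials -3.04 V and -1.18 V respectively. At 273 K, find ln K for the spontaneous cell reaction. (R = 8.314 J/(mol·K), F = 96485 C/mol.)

E°_cell = -1.18 − (-3.04) = 1.86 V, with n = 2 electrons transferred.
At equilibrium E = 0, so the Nernst equation gives ln K = nFE°/RT = (2)(96485)(1.86)/((8.314)(273)) = 158.14.

ln K = 158.1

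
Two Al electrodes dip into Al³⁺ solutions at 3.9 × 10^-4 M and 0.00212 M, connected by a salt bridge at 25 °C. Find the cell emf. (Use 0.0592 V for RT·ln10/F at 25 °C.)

0.015 V

Both half-cells are Al³⁺/Al, so E°_cell = 0. The concentrated side is the cathode; the cell reaction moves Al³⁺ from high to low concentration with n = 3.
Q = [Al³⁺]_dilute/[Al³⁺]_conc = 3.9 × 10^-4/0.00212 = 0.184.
E = 0 − (0.0592/3) log Q = −(0.0592/3)(-0.735) = 0.0145 V.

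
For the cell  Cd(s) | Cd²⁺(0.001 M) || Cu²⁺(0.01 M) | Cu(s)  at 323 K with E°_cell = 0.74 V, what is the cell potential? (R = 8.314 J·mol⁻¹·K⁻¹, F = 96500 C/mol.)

0.772 V

Balancing electrons gives n = 2; the reaction quotient is Q = [Cd²⁺]/[Cu²⁺] = 0.100.
E = E° − (RT/nF) ln Q = 0.74 − (8.314×323)/(2×96500) × (-2.303) = 0.740 + 0.032 = 0.772 V.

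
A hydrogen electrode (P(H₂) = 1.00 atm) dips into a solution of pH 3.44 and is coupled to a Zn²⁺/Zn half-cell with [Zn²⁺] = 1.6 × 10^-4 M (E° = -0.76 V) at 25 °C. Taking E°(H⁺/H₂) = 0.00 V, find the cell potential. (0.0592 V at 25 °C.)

0.67 V

The hydrogen couple is the cathode, so E°_cell = 0.76 V; n = 2.
[H⁺] = 10^(−3.44) = 3.6 × 10^-4 M, and Q = [Zn²⁺]·P(H₂) / [H⁺]^2 = 1210.
E = E° − (0.0592/2) log Q = 0.76 − (0.0592/2)(3.084) = 0.669 V.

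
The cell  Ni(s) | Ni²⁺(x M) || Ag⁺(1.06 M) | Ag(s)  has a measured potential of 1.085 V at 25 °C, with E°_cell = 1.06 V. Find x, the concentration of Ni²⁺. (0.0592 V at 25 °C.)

0.16 M

From the Nernst equation, log Q = n(E° − E)/0.0592 = 2(1.06 − 1.085)/0.0592 = -0.845, so Q = 0.143.
With Q = [Ni²⁺]/[Ag⁺]^2 and the known concentrations, [Ni²⁺] in the numerator gives [Ni²⁺] = 0.16 M.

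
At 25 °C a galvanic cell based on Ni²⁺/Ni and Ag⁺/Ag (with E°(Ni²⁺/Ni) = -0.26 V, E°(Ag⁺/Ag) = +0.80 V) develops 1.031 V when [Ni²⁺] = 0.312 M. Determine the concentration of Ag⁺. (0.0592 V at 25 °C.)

From the Nernst equation, log Q = n(E° − E)/0.0592 = 2(1.06 − 1.031)/0.0592 = 0.980, so Q = 9.54.
With Q = [Ni²⁺]/[Ag⁺]^2 and the known concentrations, [Ag⁺]^2 in the denominator gives [Ag⁺] = 0.18 M.

0.18 M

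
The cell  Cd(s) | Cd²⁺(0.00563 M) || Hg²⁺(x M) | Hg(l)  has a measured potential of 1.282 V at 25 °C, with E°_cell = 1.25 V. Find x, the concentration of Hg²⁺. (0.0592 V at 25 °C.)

From the Nernst equation, log Q = n(E° − E)/0.0592 = 2(1.25 − 1.282)/0.0592 = -1.081, so Q = 0.0830.
With Q = [Cd²⁺]/[Hg²⁺] and the known concentrations, [Hg²⁺] in the denominator gives [Hg²⁺] = 0.068 M.

0.068 M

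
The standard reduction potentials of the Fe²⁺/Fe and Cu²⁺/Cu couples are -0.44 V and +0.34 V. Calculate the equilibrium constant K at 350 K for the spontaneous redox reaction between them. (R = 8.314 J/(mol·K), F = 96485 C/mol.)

2.9 × 10^22

E°_cell = +0.34 − (-0.44) = 0.78 V, with n = 2 electrons transferred.
At equilibrium E = 0, so the Nernst equation gives ln K = nFE°/RT = (2)(96485)(0.78)/((8.314)(350)) = 51.73.
K = e^51.73 = 2.9 × 10^22.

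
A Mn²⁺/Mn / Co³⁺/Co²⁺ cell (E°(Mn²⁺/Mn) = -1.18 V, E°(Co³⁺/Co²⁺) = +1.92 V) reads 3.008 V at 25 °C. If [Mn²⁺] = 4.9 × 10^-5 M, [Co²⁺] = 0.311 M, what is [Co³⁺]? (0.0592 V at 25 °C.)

6.1 × 10^-5 M

From the Nernst equation, log Q = n(E° − E)/0.0592 = 2(3.10 − 3.008)/0.0592 = 3.108, so Q = 1280.
With Q = [Mn²⁺]·[Co²⁺]^2/[Co³⁺]^2 and the known concentrations, [Co³⁺]^2 in the denominator gives [Co³⁺] = 6.1 × 10^-5 M.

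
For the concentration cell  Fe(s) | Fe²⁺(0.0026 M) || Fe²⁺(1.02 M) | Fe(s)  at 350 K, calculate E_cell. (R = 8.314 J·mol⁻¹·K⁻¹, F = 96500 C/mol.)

Both half-cells are Fe²⁺/Fe, so E°_cell = 0. The concentrated side is the cathode; the cell reaction moves Fe²⁺ from high to low concentration with n = 2.
Q = [Fe²⁺]_dilute/[Fe²⁺]_conc = 0.0026/1.02 = 0.00255.
E = 0 − (RT/nF) ln Q = −((8.314×350)/(2×96500))(-5.972) = 0.0900 V.

0.090 V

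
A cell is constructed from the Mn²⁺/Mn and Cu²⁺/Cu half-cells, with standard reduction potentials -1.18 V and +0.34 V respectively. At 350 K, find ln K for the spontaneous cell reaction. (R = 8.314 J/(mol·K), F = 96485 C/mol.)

E°_cell = +0.34 − (-1.18) = 1.52 V, with n = 2 electrons transferred.
At equilibrium E = 0, so the Nernst equation gives ln K = nFE°/RT = (2)(96485)(1.52)/((8.314)(350)) = 100.80.

ln K = 100.8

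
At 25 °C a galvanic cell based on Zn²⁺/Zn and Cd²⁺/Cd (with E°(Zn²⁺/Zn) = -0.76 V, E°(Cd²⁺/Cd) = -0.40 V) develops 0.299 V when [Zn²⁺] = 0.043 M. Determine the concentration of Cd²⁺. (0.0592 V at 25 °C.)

From the Nernst equation, log Q = n(E° − E)/0.0592 = 2(0.36 − 0.299)/0.0592 = 2.061, so Q = 115.
With Q = [Zn²⁺]/[Cd²⁺] and the known concentrations, [Cd²⁺] in the denominator gives [Cd²⁺] = 3.7 × 10^-4 M.

3.7 × 10^-4 M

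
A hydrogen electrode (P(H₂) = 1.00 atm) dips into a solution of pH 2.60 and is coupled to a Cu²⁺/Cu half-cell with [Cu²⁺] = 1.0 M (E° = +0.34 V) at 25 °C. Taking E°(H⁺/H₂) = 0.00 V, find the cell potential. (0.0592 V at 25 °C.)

0.49 V

The Cu²⁺/Cu couple is the cathode, so E°_cell = 0.34 V; n = 2.
[H⁺] = 10^(−2.60) = 0.0025 M, and Q = [H⁺]^2 / ([Cu²⁺]·P(H₂)) = 6.31 × 10^-6.
E = E° − (0.0592/2) log Q = 0.34 − (0.0592/2)(-5.200) = 0.494 V.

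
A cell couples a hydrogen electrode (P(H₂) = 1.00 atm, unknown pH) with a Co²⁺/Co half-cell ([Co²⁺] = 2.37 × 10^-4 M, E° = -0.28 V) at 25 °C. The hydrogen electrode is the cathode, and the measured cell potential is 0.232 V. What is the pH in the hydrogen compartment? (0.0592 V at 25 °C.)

E°_cell = 0.28 V and n = 2.
log Q = n(E° − E)/0.0592 = 2×(0.28 − 0.232)/0.0592 = 1.622.
With Q = [Co²⁺]·P(H₂) / [H⁺]^2, solving for [H⁺] gives log[H⁺] = -2.623, so pH = 2.62.

pH = 2.62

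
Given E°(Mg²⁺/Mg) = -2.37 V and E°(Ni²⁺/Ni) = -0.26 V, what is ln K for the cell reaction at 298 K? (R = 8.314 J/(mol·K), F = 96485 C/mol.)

E°_cell = -0.26 − (-2.37) = 2.11 V, with n = 2 electrons transferred.
At equilibrium E = 0, so the Nernst equation gives ln K = nFE°/RT = (2)(96485)(2.11)/((8.314)(298)) = 164.34.

ln K = 164.3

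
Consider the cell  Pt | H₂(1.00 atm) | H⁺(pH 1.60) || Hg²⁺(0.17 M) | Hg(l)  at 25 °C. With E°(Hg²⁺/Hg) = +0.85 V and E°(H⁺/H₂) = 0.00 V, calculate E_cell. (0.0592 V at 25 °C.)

0.92 V

The Hg²⁺/Hg couple is the cathode, so E°_cell = 0.85 V; n = 2.
[H⁺] = 10^(−1.60) = 0.025 M, and Q = [H⁺]^2 / ([Hg²⁺]·P(H₂)) = 0.00371.
E = E° − (0.0592/2) log Q = 0.85 − (0.0592/2)(-2.430) = 0.922 V.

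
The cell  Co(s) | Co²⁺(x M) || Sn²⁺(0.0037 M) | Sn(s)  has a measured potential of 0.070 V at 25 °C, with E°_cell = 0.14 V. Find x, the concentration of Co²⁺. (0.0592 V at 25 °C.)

From the Nernst equation, log Q = n(E° − E)/0.0592 = 2(0.14 − 0.070)/0.0592 = 2.365, so Q = 232.
With Q = [Co²⁺]/[Sn²⁺] and the known concentrations, [Co²⁺] in the numerator gives [Co²⁺] = 0.86 M.

0.86 M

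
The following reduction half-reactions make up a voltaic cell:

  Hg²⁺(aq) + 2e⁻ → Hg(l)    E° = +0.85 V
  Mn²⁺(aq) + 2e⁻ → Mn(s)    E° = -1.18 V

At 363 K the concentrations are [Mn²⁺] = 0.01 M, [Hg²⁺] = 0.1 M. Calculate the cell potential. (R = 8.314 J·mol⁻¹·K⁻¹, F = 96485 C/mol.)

The Hg²⁺/Hg couple has the higher reduction potential and acts as the cathode, so E°_cell = +0.85 − (-1.18) = 2.03 V.
Balancing electrons gives n = 2; the reaction quotient is Q = [Mn²⁺]/[Hg²⁺] = 0.100.
E = E° − (RT/nF) ln Q = 2.03 − (8.314×363)/(2×96485) × (-2.303) = 2.030 + 0.036 = 2.066 V.

2.07 V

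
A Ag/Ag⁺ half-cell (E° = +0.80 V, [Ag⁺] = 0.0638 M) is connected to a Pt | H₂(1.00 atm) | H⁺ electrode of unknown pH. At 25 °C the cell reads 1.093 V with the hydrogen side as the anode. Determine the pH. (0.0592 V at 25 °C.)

pH = 6.14

E°_cell = 0.80 V and n = 2.
log Q = n(E° − E)/0.0592 = 2×(0.80 − 1.093)/0.0592 = -9.899.
With Q = [H⁺]^2 / ([Ag⁺]^2·P(H₂)), solving for [H⁺] gives log[H⁺] = -6.145, so pH = 6.14.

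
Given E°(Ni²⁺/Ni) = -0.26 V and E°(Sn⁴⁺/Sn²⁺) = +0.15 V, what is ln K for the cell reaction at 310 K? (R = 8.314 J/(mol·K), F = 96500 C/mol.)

E°_cell = +0.15 − (-0.26) = 0.41 V, with n = 2 electrons transferred.
At equilibrium E = 0, so the Nernst equation gives ln K = nFE°/RT = (2)(96500)(0.41)/((8.314)(310)) = 30.70.

ln K = 30.7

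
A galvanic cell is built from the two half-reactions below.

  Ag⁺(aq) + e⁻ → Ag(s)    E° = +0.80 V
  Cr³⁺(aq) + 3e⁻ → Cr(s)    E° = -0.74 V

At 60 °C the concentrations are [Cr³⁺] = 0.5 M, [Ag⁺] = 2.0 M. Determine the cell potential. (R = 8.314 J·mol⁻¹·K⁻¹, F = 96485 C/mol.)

1.57 V

The Ag⁺/Ag couple has the higher reduction potential and acts as the cathode, so E°_cell = +0.80 − (-0.74) = 1.54 V.
Balancing electrons gives n = 3; the reaction quotient is Q = [Cr³⁺]/[Ag⁺]^3 = 0.0625.
E = E° − (RT/nF) ln Q = 1.54 − (8.314×333)/(3×96485) × (-2.773) = 1.540 + 0.027 = 1.567 V.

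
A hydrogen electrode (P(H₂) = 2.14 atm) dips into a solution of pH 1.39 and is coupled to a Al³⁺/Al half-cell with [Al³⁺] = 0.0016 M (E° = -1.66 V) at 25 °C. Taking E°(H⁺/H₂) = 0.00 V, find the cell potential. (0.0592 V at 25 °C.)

1.62 V

The hydrogen couple is the cathode, so E°_cell = 1.66 V; n = 6.
[H⁺] = 10^(−1.39) = 0.041 M, and Q = [Al³⁺]^2·P(H₂)^3 / [H⁺]^6 = 5490.
E = E° − (0.0592/6) log Q = 1.66 − (0.0592/6)(3.739) = 1.623 V.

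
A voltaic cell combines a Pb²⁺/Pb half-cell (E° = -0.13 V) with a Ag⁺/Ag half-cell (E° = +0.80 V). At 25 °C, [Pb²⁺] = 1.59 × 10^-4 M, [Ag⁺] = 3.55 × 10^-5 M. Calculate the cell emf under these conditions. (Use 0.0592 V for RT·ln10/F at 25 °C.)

The Ag⁺/Ag couple has the higher reduction potential and acts as the cathode, so E°_cell = +0.80 − (-0.13) = 0.93 V.
Balancing electrons gives n = 2; the reaction quotient is Q = [Pb²⁺]/[Ag⁺]^2 = 1.26 × 10^5.
At 25 °C, E = E° − (0.0592/n) log Q = 0.93 − (0.0592/2)(5.101) = 0.930 − 0.151 = 0.779 V.

0.779 V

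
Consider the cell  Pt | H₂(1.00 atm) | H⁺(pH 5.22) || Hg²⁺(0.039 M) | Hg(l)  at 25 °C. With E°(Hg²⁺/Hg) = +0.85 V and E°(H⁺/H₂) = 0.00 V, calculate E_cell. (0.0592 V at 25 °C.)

The Hg²⁺/Hg couple is the cathode, so E°_cell = 0.85 V; n = 2.
[H⁺] = 10^(−5.22) = 6 × 10^-6 M, and Q = [H⁺]^2 / ([Hg²⁺]·P(H₂)) = 9.31 × 10^-10.
E = E° − (0.0592/2) log Q = 0.85 − (0.0592/2)(-9.031) = 1.117 V.

1.12 V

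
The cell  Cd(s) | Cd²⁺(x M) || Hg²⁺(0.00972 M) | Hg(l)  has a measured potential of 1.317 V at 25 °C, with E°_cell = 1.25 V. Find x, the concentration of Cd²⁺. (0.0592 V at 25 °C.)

5.3 × 10^-5 M

From the Nernst equation, log Q = n(E° − E)/0.0592 = 2(1.25 − 1.317)/0.0592 = -2.264, so Q = 0.00545.
With Q = [Cd²⁺]/[Hg²⁺] and the known concentrations, [Cd²⁺] in the numerator gives [Cd²⁺] = 5.3 × 10^-5 M.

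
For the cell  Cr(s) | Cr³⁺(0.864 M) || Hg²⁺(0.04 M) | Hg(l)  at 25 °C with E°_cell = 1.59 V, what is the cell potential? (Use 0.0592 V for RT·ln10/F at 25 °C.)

1.55 V

Balancing electrons gives n = 6; the reaction quotient is Q = [Cr³⁺]^2/[Hg²⁺]^3 = 1.17 × 10^4.
At 25 °C, E = E° − (0.0592/n) log Q = 1.59 − (0.0592/6)(4.067) = 1.590 − 0.040 = 1.550 V.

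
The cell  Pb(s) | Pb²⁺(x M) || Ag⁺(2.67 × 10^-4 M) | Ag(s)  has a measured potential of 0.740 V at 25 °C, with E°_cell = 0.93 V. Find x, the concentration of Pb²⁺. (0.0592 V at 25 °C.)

From the Nernst equation, log Q = n(E° − E)/0.0592 = 2(0.93 − 0.740)/0.0592 = 6.419, so Q = 2.62 × 10^6.
With Q = [Pb²⁺]/[Ag⁺]^2 and the known concentrations, [Pb²⁺] in the numerator gives [Pb²⁺] = 0.19 M.

0.19 M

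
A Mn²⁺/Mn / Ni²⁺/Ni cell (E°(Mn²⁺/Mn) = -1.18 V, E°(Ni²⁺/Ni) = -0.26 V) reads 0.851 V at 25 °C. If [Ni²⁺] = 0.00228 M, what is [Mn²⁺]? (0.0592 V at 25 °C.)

From the Nernst equation, log Q = n(E° − E)/0.0592 = 2(0.92 − 0.851)/0.0592 = 2.331, so Q = 214.
With Q = [Mn²⁺]/[Ni²⁺] and the known concentrations, [Mn²⁺] in the numerator gives [Mn²⁺] = 0.49 M.

0.49 M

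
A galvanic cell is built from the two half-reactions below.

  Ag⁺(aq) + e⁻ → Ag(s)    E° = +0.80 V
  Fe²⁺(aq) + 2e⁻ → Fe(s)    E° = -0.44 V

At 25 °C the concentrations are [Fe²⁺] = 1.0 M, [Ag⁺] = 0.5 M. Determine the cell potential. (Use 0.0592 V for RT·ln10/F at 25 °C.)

1.22 V

The Ag⁺/Ag couple has the higher reduction potential and acts as the cathode, so E°_cell = +0.80 − (-0.44) = 1.24 V.
Balancing electrons gives n = 2; the reaction quotient is Q = [Fe²⁺]/[Ag⁺]^2 = 4.00.
At 25 °C, E = E° − (0.0592/n) log Q = 1.24 − (0.0592/2)(0.602) = 1.240 − 0.018 = 1.222 V.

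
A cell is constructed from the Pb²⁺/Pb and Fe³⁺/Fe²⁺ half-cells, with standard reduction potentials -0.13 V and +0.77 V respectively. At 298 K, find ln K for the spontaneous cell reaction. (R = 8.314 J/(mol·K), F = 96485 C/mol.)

E°_cell = +0.77 − (-0.13) = 0.90 V, with n = 2 electrons transferred.
At equilibrium E = 0, so the Nernst equation gives ln K = nFE°/RT = (2)(96485)(0.90)/((8.314)(298)) = 70.10.

ln K = 70.1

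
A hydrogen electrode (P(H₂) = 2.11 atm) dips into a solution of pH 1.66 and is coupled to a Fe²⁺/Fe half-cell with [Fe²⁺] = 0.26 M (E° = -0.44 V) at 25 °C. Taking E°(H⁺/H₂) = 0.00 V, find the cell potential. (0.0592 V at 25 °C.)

The hydrogen couple is the cathode, so E°_cell = 0.44 V; n = 2.
[H⁺] = 10^(−1.66) = 0.022 M, and Q = [Fe²⁺]·P(H₂) / [H⁺]^2 = 1150.
E = E° − (0.0592/2) log Q = 0.44 − (0.0592/2)(3.059) = 0.349 V.

0.35 V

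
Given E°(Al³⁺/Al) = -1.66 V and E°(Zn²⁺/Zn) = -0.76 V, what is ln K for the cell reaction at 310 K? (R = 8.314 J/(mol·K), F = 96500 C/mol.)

ln K = 202.2

E°_cell = -0.76 − (-1.66) = 0.90 V, with n = 6 electrons transferred.
At equilibrium E = 0, so the Nernst equation gives ln K = nFE°/RT = (6)(96500)(0.90)/((8.314)(310)) = 202.19.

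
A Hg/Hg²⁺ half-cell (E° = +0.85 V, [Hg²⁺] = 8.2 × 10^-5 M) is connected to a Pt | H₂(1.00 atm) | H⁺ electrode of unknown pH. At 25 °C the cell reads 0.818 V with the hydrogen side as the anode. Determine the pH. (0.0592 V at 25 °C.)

pH = 1.50

E°_cell = 0.85 V and n = 2.
log Q = n(E° − E)/0.0592 = 2×(0.85 − 0.818)/0.0592 = 1.081.
With Q = [H⁺]^2 / ([Hg²⁺]·P(H₂)), solving for [H⁺] gives log[H⁺] = -1.503, so pH = 1.50.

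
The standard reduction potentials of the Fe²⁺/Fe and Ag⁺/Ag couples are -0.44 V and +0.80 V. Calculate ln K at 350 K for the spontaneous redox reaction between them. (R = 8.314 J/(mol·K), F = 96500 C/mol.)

E°_cell = +0.80 − (-0.44) = 1.24 V, with n = 2 electrons transferred.
At equilibrium E = 0, so the Nernst equation gives ln K = nFE°/RT = (2)(96500)(1.24)/((8.314)(350)) = 82.24.

ln K = 82.2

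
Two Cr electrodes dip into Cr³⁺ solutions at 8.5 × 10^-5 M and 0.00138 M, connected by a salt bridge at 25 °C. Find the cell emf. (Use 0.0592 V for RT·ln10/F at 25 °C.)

Both half-cells are Cr³⁺/Cr, so E°_cell = 0. The concentrated side is the cathode; the cell reaction moves Cr³⁺ from high to low concentration with n = 3.
Q = [Cr³⁺]_dilute/[Cr³⁺]_conc = 8.5 × 10^-5/0.00138 = 0.0616.
E = 0 − (0.0592/3) log Q = −(0.0592/3)(-1.210) = 0.0239 V.

0.024 V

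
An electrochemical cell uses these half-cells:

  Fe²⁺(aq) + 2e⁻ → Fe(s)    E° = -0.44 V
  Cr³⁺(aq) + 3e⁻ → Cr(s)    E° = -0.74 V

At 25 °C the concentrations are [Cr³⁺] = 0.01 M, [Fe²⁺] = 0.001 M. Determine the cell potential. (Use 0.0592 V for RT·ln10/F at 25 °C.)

0.251 V

The Fe²⁺/Fe couple has the higher reduction potential and acts as the cathode, so E°_cell = -0.44 − (-0.74) = 0.30 V.
Balancing electrons gives n = 6; the reaction quotient is Q = [Cr³⁺]^2/[Fe²⁺]^3 = 1 × 10^5.
At 25 °C, E = E° − (0.0592/n) log Q = 0.30 − (0.0592/6)(5.000) = 0.300 − 0.049 = 0.251 V.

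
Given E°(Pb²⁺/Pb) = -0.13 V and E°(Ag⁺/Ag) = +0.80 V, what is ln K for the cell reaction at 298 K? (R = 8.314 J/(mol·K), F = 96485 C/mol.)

ln K = 72.4

E°_cell = +0.80 − (-0.13) = 0.93 V, with n = 2 electrons transferred.
At equilibrium E = 0, so the Nernst equation gives ln K = nFE°/RT = (2)(96485)(0.93)/((8.314)(298)) = 72.43.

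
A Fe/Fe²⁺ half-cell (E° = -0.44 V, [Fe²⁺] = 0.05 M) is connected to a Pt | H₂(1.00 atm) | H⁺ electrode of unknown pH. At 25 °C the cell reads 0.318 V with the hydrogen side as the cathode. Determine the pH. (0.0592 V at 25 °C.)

pH = 2.71

E°_cell = 0.44 V and n = 2.
log Q = n(E° − E)/0.0592 = 2×(0.44 − 0.318)/0.0592 = 4.122.
With Q = [Fe²⁺]·P(H₂) / [H⁺]^2, solving for [H⁺] gives log[H⁺] = -2.711, so pH = 2.71.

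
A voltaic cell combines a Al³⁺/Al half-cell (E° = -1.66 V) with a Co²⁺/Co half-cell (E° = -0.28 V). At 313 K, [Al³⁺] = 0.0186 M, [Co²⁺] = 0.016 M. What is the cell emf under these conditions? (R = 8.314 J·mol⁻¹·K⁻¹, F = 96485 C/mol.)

1.36 V

The Co²⁺/Co couple has the higher reduction potential and acts as the cathode, so E°_cell = -0.28 − (-1.66) = 1.38 V.
Balancing electrons gives n = 6; the reaction quotient is Q = [Al³⁺]^2/[Co²⁺]^3 = 84.5.
E = E° − (RT/nF) ln Q = 1.38 − (8.314×313)/(6×96485) × (4.436) = 1.380 − 0.020 = 1.360 V.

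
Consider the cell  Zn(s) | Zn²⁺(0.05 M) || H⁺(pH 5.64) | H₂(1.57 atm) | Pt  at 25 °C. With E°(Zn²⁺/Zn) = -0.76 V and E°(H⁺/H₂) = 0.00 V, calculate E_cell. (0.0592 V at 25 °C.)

0.46 V

The hydrogen couple is the cathode, so E°_cell = 0.76 V; n = 2.
[H⁺] = 10^(−5.64) = 2.3 × 10^-6 M, and Q = [Zn²⁺]·P(H₂) / [H⁺]^2 = 1.5 × 10^10.
E = E° − (0.0592/2) log Q = 0.76 − (0.0592/2)(10.175) = 0.459 V.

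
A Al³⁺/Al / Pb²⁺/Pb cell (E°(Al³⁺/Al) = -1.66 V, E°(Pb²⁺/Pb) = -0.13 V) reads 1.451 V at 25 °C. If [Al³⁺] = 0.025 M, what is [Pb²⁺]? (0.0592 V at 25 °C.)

From the Nernst equation, log Q = n(E° − E)/0.0592 = 6(1.53 − 1.451)/0.0592 = 8.007, so Q = 1.02 × 10^8.
With Q = [Al³⁺]^2/[Pb²⁺]^3 and the known concentrations, [Pb²⁺]^3 in the denominator gives [Pb²⁺] = 1.8 × 10^-4 M.

1.8 × 10^-4 M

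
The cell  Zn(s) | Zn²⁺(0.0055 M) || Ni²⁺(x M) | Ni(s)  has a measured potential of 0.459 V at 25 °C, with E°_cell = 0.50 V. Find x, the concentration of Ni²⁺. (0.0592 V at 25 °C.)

From the Nernst equation, log Q = n(E° − E)/0.0592 = 2(0.50 − 0.459)/0.0592 = 1.385, so Q = 24.3.
With Q = [Zn²⁺]/[Ni²⁺] and the known concentrations, [Ni²⁺] in the denominator gives [Ni²⁺] = 2.3 × 10^-4 M.

2.3 × 10^-4 M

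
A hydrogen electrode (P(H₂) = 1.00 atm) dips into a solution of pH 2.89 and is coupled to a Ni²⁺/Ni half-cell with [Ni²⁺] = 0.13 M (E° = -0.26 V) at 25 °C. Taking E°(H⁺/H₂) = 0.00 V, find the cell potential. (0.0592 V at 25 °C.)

The hydrogen couple is the cathode, so E°_cell = 0.26 V; n = 2.
[H⁺] = 10^(−2.89) = 0.0013 M, and Q = [Ni²⁺]·P(H₂) / [H⁺]^2 = 7.83 × 10^4.
E = E° − (0.0592/2) log Q = 0.26 − (0.0592/2)(4.894) = 0.115 V.

0.12 V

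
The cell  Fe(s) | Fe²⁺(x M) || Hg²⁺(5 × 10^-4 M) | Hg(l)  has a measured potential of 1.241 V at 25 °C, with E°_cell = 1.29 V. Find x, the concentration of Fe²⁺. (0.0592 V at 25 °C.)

From the Nernst equation, log Q = n(E° − E)/0.0592 = 2(1.29 − 1.241)/0.0592 = 1.655, so Q = 45.2.
With Q = [Fe²⁺]/[Hg²⁺] and the known concentrations, [Fe²⁺] in the numerator gives [Fe²⁺] = 0.023 M.

0.023 M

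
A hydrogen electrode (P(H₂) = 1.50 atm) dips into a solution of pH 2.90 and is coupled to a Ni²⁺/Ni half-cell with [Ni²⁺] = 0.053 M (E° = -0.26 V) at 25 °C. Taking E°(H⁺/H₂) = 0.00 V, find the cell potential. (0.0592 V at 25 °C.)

0.12 V

The hydrogen couple is the cathode, so E°_cell = 0.26 V; n = 2.
[H⁺] = 10^(−2.90) = 0.0013 M, and Q = [Ni²⁺]·P(H₂) / [H⁺]^2 = 5.02 × 10^4.
E = E° − (0.0592/2) log Q = 0.26 − (0.0592/2)(4.700) = 0.121 V.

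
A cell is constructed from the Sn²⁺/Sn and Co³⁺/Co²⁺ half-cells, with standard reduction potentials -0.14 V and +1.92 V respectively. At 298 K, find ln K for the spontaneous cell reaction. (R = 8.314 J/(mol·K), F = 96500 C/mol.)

E°_cell = +1.92 − (-0.14) = 2.06 V, with n = 2 electrons transferred.
At equilibrium E = 0, so the Nernst equation gives ln K = nFE°/RT = (2)(96500)(2.06)/((8.314)(298)) = 160.47.

ln K = 160.5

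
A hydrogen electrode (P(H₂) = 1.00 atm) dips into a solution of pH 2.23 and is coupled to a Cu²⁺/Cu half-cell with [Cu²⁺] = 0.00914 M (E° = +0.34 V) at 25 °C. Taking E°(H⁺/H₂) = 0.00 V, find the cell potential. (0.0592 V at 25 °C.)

0.41 V

The Cu²⁺/Cu couple is the cathode, so E°_cell = 0.34 V; n = 2.
[H⁺] = 10^(−2.23) = 0.0059 M, and Q = [H⁺]^2 / ([Cu²⁺]·P(H₂)) = 0.00379.
E = E° − (0.0592/2) log Q = 0.34 − (0.0592/2)(-2.421) = 0.412 V.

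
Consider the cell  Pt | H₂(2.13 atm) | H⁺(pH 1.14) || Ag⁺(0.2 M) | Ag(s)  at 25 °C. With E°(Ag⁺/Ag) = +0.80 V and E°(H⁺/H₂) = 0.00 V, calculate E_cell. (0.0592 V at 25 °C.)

0.84 V

The Ag⁺/Ag couple is the cathode, so E°_cell = 0.80 V; n = 2.
[H⁺] = 10^(−1.14) = 0.072 M, and Q = [H⁺]^2 / ([Ag⁺]^2·P(H₂)) = 0.0616.
E = E° − (0.0592/2) log Q = 0.80 − (0.0592/2)(-1.210) = 0.836 V.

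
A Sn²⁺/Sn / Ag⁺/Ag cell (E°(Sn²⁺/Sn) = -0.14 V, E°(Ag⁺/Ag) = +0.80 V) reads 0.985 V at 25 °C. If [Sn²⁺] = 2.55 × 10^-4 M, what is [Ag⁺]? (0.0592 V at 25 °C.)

From the Nernst equation, log Q = n(E° − E)/0.0592 = 2(0.94 − 0.985)/0.0592 = -1.520, so Q = 0.0302.
With Q = [Sn²⁺]/[Ag⁺]^2 and the known concentrations, [Ag⁺]^2 in the denominator gives [Ag⁺] = 0.092 M.

0.092 M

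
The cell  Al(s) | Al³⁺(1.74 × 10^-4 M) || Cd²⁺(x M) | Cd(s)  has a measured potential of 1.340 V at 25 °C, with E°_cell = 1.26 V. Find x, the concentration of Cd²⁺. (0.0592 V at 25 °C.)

From the Nernst equation, log Q = n(E° − E)/0.0592 = 6(1.26 − 1.340)/0.0592 = -8.108, so Q = 7.8 × 10^-9.
With Q = [Al³⁺]^2/[Cd²⁺]^3 and the known concentrations, [Cd²⁺]^3 in the denominator gives [Cd²⁺] = 1.6 M.

1.6 M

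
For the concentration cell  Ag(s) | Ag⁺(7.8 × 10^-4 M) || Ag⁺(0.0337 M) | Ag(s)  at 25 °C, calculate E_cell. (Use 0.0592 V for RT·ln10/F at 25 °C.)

0.097 V

Both half-cells are Ag⁺/Ag, so E°_cell = 0. The concentrated side is the cathode; the cell reaction moves Ag⁺ from high to low concentration with n = 1.
Q = [Ag⁺]_dilute/[Ag⁺]_conc = 7.8 × 10^-4/0.0337 = 0.0231.
E = 0 − (0.0592/1) log Q = −(0.0592/1)(-1.636) = 0.0969 V.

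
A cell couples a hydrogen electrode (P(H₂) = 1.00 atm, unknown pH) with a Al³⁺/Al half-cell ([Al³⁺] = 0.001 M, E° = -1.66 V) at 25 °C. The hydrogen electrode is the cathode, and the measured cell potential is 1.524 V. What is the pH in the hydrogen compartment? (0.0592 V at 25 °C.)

pH = 3.30

E°_cell = 1.66 V and n = 6.
log Q = n(E° − E)/0.0592 = 6×(1.66 − 1.524)/0.0592 = 13.784.
With Q = [Al³⁺]^2·P(H₂)^3 / [H⁺]^6, solving for [H⁺] gives log[H⁺] = -3.297, so pH = 3.30.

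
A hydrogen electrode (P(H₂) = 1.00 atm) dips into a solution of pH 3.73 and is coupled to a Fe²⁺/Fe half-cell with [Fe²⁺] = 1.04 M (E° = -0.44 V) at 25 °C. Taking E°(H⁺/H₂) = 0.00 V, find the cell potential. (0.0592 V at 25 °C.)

The hydrogen couple is the cathode, so E°_cell = 0.44 V; n = 2.
[H⁺] = 10^(−3.73) = 1.9 × 10^-4 M, and Q = [Fe²⁺]·P(H₂) / [H⁺]^2 = 3 × 10^7.
E = E° − (0.0592/2) log Q = 0.44 − (0.0592/2)(7.477) = 0.219 V.

0.22 V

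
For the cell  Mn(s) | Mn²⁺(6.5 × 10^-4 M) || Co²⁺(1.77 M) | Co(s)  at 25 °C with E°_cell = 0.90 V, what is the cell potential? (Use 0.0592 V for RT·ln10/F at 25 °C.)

1.00 V

Balancing electrons gives n = 2; the reaction quotient is Q = [Mn²⁺]/[Co²⁺] = 3.67 × 10^-4.
At 25 °C, E = E° − (0.0592/n) log Q = 0.90 − (0.0592/2)(-3.435) = 0.900 + 0.102 = 1.002 V.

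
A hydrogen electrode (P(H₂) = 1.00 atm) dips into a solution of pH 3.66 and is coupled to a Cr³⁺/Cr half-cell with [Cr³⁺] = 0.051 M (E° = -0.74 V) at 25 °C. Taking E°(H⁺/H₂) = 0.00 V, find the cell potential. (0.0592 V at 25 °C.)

The hydrogen couple is the cathode, so E°_cell = 0.74 V; n = 6.
[H⁺] = 10^(−3.66) = 2.2 × 10^-4 M, and Q = [Cr³⁺]^2·P(H₂)^3 / [H⁺]^6 = 2.37 × 10^19.
E = E° − (0.0592/6) log Q = 0.74 − (0.0592/6)(19.375) = 0.549 V.

0.55 V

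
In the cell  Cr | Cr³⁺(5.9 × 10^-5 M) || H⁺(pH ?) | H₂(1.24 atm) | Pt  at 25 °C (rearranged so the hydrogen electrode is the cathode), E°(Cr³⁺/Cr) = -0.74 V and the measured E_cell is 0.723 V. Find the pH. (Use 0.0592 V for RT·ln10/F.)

pH = 1.65

E°_cell = 0.74 V and n = 6.
log Q = n(E° − E)/0.0592 = 6×(0.74 − 0.723)/0.0592 = 1.723.
With Q = [Cr³⁺]^2·P(H₂)^3 / [H⁺]^6, solving for [H⁺] gives log[H⁺] = -1.650, so pH = 1.65.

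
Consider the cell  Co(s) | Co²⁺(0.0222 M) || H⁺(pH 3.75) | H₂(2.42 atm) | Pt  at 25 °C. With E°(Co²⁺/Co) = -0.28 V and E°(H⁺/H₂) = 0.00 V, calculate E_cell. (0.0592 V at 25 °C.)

The hydrogen couple is the cathode, so E°_cell = 0.28 V; n = 2.
[H⁺] = 10^(−3.75) = 1.8 × 10^-4 M, and Q = [Co²⁺]·P(H₂) / [H⁺]^2 = 1.7 × 10^6.
E = E° − (0.0592/2) log Q = 0.28 − (0.0592/2)(6.230) = 0.096 V.

0.096 V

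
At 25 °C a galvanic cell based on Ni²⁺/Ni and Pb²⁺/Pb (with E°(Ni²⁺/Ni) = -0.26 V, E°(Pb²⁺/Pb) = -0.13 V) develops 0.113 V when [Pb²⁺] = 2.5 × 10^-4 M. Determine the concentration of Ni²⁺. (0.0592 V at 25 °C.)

9.4 × 10^-4 M

From the Nernst equation, log Q = n(E° − E)/0.0592 = 2(0.13 − 0.113)/0.0592 = 0.574, so Q = 3.75.
With Q = [Ni²⁺]/[Pb²⁺] and the known concentrations, [Ni²⁺] in the numerator gives [Ni²⁺] = 9.4 × 10^-4 M.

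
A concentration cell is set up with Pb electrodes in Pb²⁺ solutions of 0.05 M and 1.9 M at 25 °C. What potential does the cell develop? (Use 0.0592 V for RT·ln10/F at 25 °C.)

Both half-cells are Pb²⁺/Pb, so E°_cell = 0. The concentrated side is the cathode; the cell reaction moves Pb²⁺ from high to low concentration with n = 2.
Q = [Pb²⁺]_dilute/[Pb²⁺]_conc = 0.05/1.9 = 0.0263.
E = 0 − (0.0592/2) log Q = −(0.0592/2)(-1.580) = 0.0468 V.

0.047 V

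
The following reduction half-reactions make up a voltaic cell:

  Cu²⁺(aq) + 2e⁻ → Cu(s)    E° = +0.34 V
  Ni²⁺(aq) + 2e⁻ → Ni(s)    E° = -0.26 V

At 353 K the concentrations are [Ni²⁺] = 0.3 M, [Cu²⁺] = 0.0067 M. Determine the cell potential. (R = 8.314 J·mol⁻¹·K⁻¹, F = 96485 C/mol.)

The Cu²⁺/Cu couple has the higher reduction potential and acts as the cathode, so E°_cell = +0.34 − (-0.26) = 0.60 V.
Balancing electrons gives n = 2; the reaction quotient is Q = [Ni²⁺]/[Cu²⁺] = 44.8.
E = E° − (RT/nF) ln Q = 0.60 − (8.314×353)/(2×96485) × (3.802) = 0.600 − 0.058 = 0.542 V.

0.542 V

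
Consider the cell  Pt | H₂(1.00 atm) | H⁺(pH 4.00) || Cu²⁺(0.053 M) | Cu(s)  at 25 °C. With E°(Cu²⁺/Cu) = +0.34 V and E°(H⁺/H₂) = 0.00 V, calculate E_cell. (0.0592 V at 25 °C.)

The Cu²⁺/Cu couple is the cathode, so E°_cell = 0.34 V; n = 2.
[H⁺] = 10^(−4.00) = 1 × 10^-4 M, and Q = [H⁺]^2 / ([Cu²⁺]·P(H₂)) = 1.89 × 10^-7.
E = E° − (0.0592/2) log Q = 0.34 − (0.0592/2)(-6.724) = 0.539 V.

0.54 V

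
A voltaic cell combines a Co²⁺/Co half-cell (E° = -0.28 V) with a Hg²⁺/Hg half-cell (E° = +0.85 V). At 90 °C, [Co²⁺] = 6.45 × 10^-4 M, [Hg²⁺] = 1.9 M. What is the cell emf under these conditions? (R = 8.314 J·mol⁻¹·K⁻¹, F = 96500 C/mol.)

1.25 V

The Hg²⁺/Hg couple has the higher reduction potential and acts as the cathode, so E°_cell = +0.85 − (-0.28) = 1.13 V.
Balancing electrons gives n = 2; the reaction quotient is Q = [Co²⁺]/[Hg²⁺] = 3.39 × 10^-4.
E = E° − (RT/nF) ln Q = 1.13 − (8.314×363)/(2×96500) × (-7.988) = 1.130 + 0.125 = 1.255 V.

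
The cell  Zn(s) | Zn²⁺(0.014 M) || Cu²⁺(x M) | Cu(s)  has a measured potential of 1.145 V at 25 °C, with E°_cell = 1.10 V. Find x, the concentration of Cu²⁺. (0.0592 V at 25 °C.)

From the Nernst equation, log Q = n(E° − E)/0.0592 = 2(1.10 − 1.145)/0.0592 = -1.520, so Q = 0.0302.
With Q = [Zn²⁺]/[Cu²⁺] and the known concentrations, [Cu²⁺] in the denominator gives [Cu²⁺] = 0.46 M.

0.46 M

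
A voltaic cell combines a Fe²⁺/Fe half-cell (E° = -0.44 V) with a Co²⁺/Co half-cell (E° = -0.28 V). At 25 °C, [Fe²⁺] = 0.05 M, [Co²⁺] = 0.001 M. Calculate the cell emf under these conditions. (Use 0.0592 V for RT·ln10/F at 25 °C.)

The Co²⁺/Co couple has the higher reduction potential and acts as the cathode, so E°_cell = -0.28 − (-0.44) = 0.16 V.
Balancing electrons gives n = 2; the reaction quotient is Q = [Fe²⁺]/[Co²⁺] = 50.0.
At 25 °C, E = E° − (0.0592/n) log Q = 0.16 − (0.0592/2)(1.699) = 0.160 − 0.050 = 0.110 V.

0.110 V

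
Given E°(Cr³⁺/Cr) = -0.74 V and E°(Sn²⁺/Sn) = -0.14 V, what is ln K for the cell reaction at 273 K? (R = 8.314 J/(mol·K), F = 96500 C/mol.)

ln K = 153.1

E°_cell = -0.14 − (-0.74) = 0.60 V, with n = 6 electrons transferred.
At equilibrium E = 0, so the Nernst equation gives ln K = nFE°/RT = (6)(96500)(0.60)/((8.314)(273)) = 153.06.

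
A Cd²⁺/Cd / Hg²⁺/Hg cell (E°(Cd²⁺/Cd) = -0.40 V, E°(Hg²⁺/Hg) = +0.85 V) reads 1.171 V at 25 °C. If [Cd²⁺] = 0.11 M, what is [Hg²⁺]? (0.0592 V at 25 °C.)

2.4 × 10^-4 M

From the Nernst equation, log Q = n(E° − E)/0.0592 = 2(1.25 − 1.171)/0.0592 = 2.669, so Q = 467.
With Q = [Cd²⁺]/[Hg²⁺] and the known concentrations, [Hg²⁺] in the denominator gives [Hg²⁺] = 2.4 × 10^-4 M.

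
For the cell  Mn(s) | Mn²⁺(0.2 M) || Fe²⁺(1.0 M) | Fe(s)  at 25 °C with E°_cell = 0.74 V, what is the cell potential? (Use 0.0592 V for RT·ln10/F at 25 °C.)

0.761 V

Balancing electrons gives n = 2; the reaction quotient is Q = [Mn²⁺]/[Fe²⁺] = 0.200.
At 25 °C, E = E° − (0.0592/n) log Q = 0.74 − (0.0592/2)(-0.699) = 0.740 + 0.021 = 0.761 V.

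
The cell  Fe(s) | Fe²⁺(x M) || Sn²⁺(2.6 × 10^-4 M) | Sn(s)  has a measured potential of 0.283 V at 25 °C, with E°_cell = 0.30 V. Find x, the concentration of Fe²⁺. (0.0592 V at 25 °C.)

From the Nernst equation, log Q = n(E° − E)/0.0592 = 2(0.30 − 0.283)/0.0592 = 0.574, so Q = 3.75.
With Q = [Fe²⁺]/[Sn²⁺] and the known concentrations, [Fe²⁺] in the numerator gives [Fe²⁺] = 9.8 × 10^-4 M.

9.8 × 10^-4 M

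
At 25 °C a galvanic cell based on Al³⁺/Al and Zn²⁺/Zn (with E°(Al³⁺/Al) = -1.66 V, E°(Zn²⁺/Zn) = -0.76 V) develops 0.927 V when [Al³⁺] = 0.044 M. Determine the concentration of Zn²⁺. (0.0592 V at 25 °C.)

From the Nernst equation, log Q = n(E° − E)/0.0592 = 6(0.90 − 0.927)/0.0592 = -2.736, so Q = 0.00183.
With Q = [Al³⁺]^2/[Zn²⁺]^3 and the known concentrations, [Zn²⁺]^3 in the denominator gives [Zn²⁺] = 1.0 M.

1.0 M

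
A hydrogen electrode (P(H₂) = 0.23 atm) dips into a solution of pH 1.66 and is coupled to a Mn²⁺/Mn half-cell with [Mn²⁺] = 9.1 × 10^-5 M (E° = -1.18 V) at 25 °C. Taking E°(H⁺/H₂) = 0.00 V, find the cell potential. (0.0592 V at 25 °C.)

The hydrogen couple is the cathode, so E°_cell = 1.18 V; n = 2.
[H⁺] = 10^(−1.66) = 0.022 M, and Q = [Mn²⁺]·P(H₂) / [H⁺]^2 = 0.0437.
E = E° − (0.0592/2) log Q = 1.18 − (0.0592/2)(-1.359) = 1.220 V.

1.22 V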